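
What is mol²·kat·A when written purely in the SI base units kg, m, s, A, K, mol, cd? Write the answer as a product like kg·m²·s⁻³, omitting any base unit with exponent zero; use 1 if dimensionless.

s⁻¹·A·mol³

kat = s⁻¹·mol.
Combining: mol²·kat·A = mol² · (s⁻¹·mol) · A = s⁻¹·A·mol³.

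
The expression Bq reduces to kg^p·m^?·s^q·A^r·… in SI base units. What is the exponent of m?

Bq = 1/s = s⁻¹ (activity is decays per second).
The exponent of m is 0.

0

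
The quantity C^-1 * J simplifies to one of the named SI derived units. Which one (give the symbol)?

C = s·A.
So C⁻¹ = s⁻¹·A⁻¹.
J = kg·m²·s⁻².
Combining: C⁻¹·J = (s⁻¹·A⁻¹) · (kg·m²·s⁻²) = kg·m²·s⁻³·A⁻¹.
kg·m²·s⁻³·A⁻¹ is the base-SI form of the volt.

V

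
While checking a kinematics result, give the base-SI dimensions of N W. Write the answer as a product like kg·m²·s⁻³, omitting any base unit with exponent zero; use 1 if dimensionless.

kg²·m³·s⁻⁵

N = kg·m/s² = kg·m·s⁻² (force = mass × acceleration).
W = J/s (power = energy per time),
    = kg·m²·s⁻³.
Combining: N·W = (kg·m·s⁻²) · (kg·m²·s⁻³) = kg²·m³·s⁻⁵.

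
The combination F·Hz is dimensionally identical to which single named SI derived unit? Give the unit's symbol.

F = C/V (capacitance = charge per voltage),
    = A·s/(kg·m²·s⁻³·A⁻¹) (substituting C and V),
    = kg⁻¹·m⁻²·s⁴·A².
Hz = 1/s = s⁻¹ (frequency is cycles per second).
Combining: F·Hz = (kg⁻¹·m⁻²·s⁴·A²) · s⁻¹ = kg⁻¹·m⁻²·s³·A².
kg⁻¹·m⁻²·s³·A² is the base-SI form of the siemens.

S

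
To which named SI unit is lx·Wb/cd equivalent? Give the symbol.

lx = m⁻²·cd.
Wb = kg·m²·s⁻²·A⁻¹.
Combining: lx·Wb·cd⁻¹ = (m⁻²·cd) · (kg·m²·s⁻²·A⁻¹) · cd⁻¹ = kg·s⁻²·A⁻¹.
kg·s⁻²·A⁻¹ is the base-SI form of the tesla.

T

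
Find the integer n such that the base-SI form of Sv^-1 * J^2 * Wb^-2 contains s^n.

2

Sv = m²·s⁻².
So Sv⁻¹ = m⁻²·s².
J = kg·m²·s⁻².
So J² = kg²·m⁴·s⁻⁴.
Wb = kg·m²·s⁻²·A⁻¹.
So Wb⁻² = kg⁻²·m⁻⁴·s⁴·A².
Combining: Sv⁻¹·J²·Wb⁻² = (m⁻²·s²) · (kg²·m⁴·s⁻⁴) · (kg⁻²·m⁻⁴·s⁴·A²) = m⁻²·s²·A².
The exponent of s is 2.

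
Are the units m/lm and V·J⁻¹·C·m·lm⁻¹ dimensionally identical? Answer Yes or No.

Yes

Left side:
  lm = cd.
  So lm⁻¹ = cd⁻¹.
  Combining: lm⁻¹·m = cd⁻¹ · m = m·cd⁻¹.
Right side:
  V = W/A (potential = power per current),
      = kg·m²·s⁻³·A⁻¹.
  J = N·m (work = force × distance),
      = kg·m²·s⁻².
  So J⁻¹ = kg⁻¹·m⁻²·s².
  C = A·s = s·A (charge = current × time).
  lm = cd·sr = cd (luminous flux; sr is dimensionless).
  So lm⁻¹ = cd⁻¹.
  Combining: V·J⁻¹·C·m·lm⁻¹ = (kg·m²·s⁻³·A⁻¹) · (kg⁻¹·m⁻²·s²) · (s·A) · m · cd⁻¹ = m·cd⁻¹.
Both reduce to m·cd⁻¹.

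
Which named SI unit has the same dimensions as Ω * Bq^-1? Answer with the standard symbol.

Ω = V/A (resistance = voltage per current),
    = kg·m²·s⁻³·A⁻².
Bq = 1/s = s⁻¹ (activity is decays per second).
So Bq⁻¹ = s.
Combining: Ω·Bq⁻¹ = (kg·m²·s⁻³·A⁻²) · s = kg·m²·s⁻²·A⁻².
kg·m²·s⁻²·A⁻² is the base-SI form of the henry.

H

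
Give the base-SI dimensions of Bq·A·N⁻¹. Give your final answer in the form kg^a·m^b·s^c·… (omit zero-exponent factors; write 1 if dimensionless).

Bq = 1/s = s⁻¹ (activity is decays per second).
N = kg·m/s² = kg·m·s⁻² (force = mass × acceleration).
So N⁻¹ = kg⁻¹·m⁻¹·s².
Combining: Bq·A·N⁻¹ = s⁻¹ · A · (kg⁻¹·m⁻¹·s²) = kg⁻¹·m⁻¹·s·A.

kg⁻¹·m⁻¹·s·A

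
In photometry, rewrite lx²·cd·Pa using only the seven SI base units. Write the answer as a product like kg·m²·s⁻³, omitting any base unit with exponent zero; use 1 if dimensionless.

lx = lm/m² (illuminance = luminous flux per area),
    = m⁻²·cd.
So lx² = m⁻⁴·cd².
Pa = N/m² (pressure = force per area),
    = kg·m⁻¹·s⁻².
Combining: lx²·cd·Pa = (m⁻⁴·cd²) · cd · (kg·m⁻¹·s⁻²) = kg·m⁻⁵·s⁻²·cd³.

kg·m⁻⁵·s⁻²·cd³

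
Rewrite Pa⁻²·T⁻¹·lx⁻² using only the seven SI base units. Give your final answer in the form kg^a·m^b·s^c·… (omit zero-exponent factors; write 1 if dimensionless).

kg⁻³·m⁶·s⁶·A·cd⁻²

Pa = N/m² (pressure = force per area),
    = kg·m⁻¹·s⁻².
So Pa⁻² = kg⁻²·m²·s⁴.
T = Wb/m² (flux density = flux per area),
    = kg·s⁻²·A⁻¹.
So T⁻¹ = kg⁻¹·s²·A.
lx = lm/m² (illuminance = luminous flux per area),
    = m⁻²·cd.
So lx⁻² = m⁴·cd⁻².
Combining: Pa⁻²·T⁻¹·lx⁻² = (kg⁻²·m²·s⁴) · (kg⁻¹·s²·A) · (m⁴·cd⁻²) = kg⁻³·m⁶·s⁶·A·cd⁻².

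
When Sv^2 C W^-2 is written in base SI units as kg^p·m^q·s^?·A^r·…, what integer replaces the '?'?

3

Sv = J/kg (equivalent dose = energy per mass),
    = m²·s⁻².
So Sv² = m⁴·s⁻⁴.
C = A·s = s·A (charge = current × time).
W = J/s (power = energy per time),
    = kg·m²·s⁻³.
So W⁻² = kg⁻²·m⁻⁴·s⁶.
Combining: Sv²·C·W⁻² = (m⁴·s⁻⁴) · (s·A) · (kg⁻²·m⁻⁴·s⁶) = kg⁻²·s³·A.
The exponent of s is 3.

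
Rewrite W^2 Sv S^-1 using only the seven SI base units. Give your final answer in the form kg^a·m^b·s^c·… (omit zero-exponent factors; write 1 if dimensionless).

kg³·m⁸·s⁻¹¹·A⁻²

W = J/s (power = energy per time),
    = kg·m²·s⁻³.
So W² = kg²·m⁴·s⁻⁶.
Sv = J/kg (equivalent dose = energy per mass),
    = m²·s⁻².
S = 1/Ω (conductance is reciprocal resistance),
    = kg⁻¹·m⁻²·s³·A².
So S⁻¹ = kg·m²·s⁻³·A⁻².
Combining: W²·Sv·S⁻¹ = (kg²·m⁴·s⁻⁶) · (m²·s⁻²) · (kg·m²·s⁻³·A⁻²) = kg³·m⁸·s⁻¹¹·A⁻².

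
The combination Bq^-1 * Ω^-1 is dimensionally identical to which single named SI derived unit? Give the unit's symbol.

F

Bq = 1/s = s⁻¹ (activity is decays per second).
So Bq⁻¹ = s.
Ω = V/A (resistance = voltage per current),
    = kg·m²·s⁻³·A⁻².
So Ω⁻¹ = kg⁻¹·m⁻²·s³·A².
Combining: Bq⁻¹·Ω⁻¹ = s · (kg⁻¹·m⁻²·s³·A²) = kg⁻¹·m⁻²·s⁴·A².
kg⁻¹·m⁻²·s⁴·A² is the base-SI form of the farad.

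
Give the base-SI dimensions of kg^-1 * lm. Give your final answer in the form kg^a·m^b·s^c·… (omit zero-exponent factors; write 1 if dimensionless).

lm = cd.
Combining: kg⁻¹·lm = kg⁻¹ · cd = kg⁻¹·cd.

kg⁻¹·cd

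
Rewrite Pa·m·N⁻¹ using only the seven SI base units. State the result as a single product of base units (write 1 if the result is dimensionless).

Pa = kg·m⁻¹·s⁻².
N = kg·m·s⁻².
So N⁻¹ = kg⁻¹·m⁻¹·s².
Combining: Pa·m·N⁻¹ = (kg·m⁻¹·s⁻²) · m · (kg⁻¹·m⁻¹·s²) = m⁻¹.

m⁻¹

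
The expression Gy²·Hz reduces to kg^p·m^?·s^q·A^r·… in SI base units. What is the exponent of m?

4

Gy = m²·s⁻².
So Gy² = m⁴·s⁻⁴.
Hz = s⁻¹.
Combining: Gy²·Hz = (m⁴·s⁻⁴) · s⁻¹ = m⁴·s⁻⁵.
The exponent of m is 4.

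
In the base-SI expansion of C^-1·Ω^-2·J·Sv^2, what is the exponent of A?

C = A·s = s·A (charge = current × time).
So C⁻¹ = s⁻¹·A⁻¹.
Ω = V/A (resistance = voltage per current),
    = kg·m²·s⁻³·A⁻².
So Ω⁻² = kg⁻²·m⁻⁴·s⁶·A⁴.
J = N·m (work = force × distance),
    = kg·m²·s⁻².
Sv = J/kg (equivalent dose = energy per mass),
    = m²·s⁻².
So Sv² = m⁴·s⁻⁴.
Combining: C⁻¹·Ω⁻²·J·Sv² = (s⁻¹·A⁻¹) · (kg⁻²·m⁻⁴·s⁶·A⁴) · (kg·m²·s⁻²) · (m⁴·s⁻⁴) = kg⁻¹·m²·s⁻¹·A³.
The exponent of A is 3.

3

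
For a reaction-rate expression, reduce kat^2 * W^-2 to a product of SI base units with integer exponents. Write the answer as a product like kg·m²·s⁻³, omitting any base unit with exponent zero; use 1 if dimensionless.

kg⁻²·m⁻⁴·s⁴·mol²

kat = s⁻¹·mol.
So kat² = s⁻²·mol².
W = kg·m²·s⁻³.
So W⁻² = kg⁻²·m⁻⁴·s⁶.
Combining: kat²·W⁻² = (s⁻²·mol²) · (kg⁻²·m⁻⁴·s⁶) = kg⁻²·m⁻⁴·s⁴·mol².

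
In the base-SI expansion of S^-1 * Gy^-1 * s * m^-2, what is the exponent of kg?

1

S = kg⁻¹·m⁻²·s³·A².
So S⁻¹ = kg·m²·s⁻³·A⁻².
Gy = m²·s⁻².
So Gy⁻¹ = m⁻²·s².
Combining: S⁻¹·Gy⁻¹·s·m⁻² = (kg·m²·s⁻³·A⁻²) · (m⁻²·s²) · s · m⁻² = kg·m⁻²·A⁻².
The exponent of kg is 1.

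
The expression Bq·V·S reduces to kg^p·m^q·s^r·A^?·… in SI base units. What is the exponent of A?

1

Bq = s⁻¹.
V = kg·m²·s⁻³·A⁻¹.
S = kg⁻¹·m⁻²·s³·A².
Combining: Bq·V·S = s⁻¹ · (kg·m²·s⁻³·A⁻¹) · (kg⁻¹·m⁻²·s³·A²) = s⁻¹·A.
The exponent of A is 1.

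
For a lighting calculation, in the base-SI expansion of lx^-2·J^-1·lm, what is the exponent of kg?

-1

lx = m⁻²·cd.
So lx⁻² = m⁴·cd⁻².
J = kg·m²·s⁻².
So J⁻¹ = kg⁻¹·m⁻²·s².
lm = cd.
Combining: lx⁻²·J⁻¹·lm = (m⁴·cd⁻²) · (kg⁻¹·m⁻²·s²) · cd = kg⁻¹·m²·s²·cd⁻¹.
The exponent of kg is -1.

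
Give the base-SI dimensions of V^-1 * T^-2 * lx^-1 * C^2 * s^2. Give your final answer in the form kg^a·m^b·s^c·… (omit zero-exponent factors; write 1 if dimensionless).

V = kg·m²·s⁻³·A⁻¹.
So V⁻¹ = kg⁻¹·m⁻²·s³·A.
T = kg·s⁻²·A⁻¹.
So T⁻² = kg⁻²·s⁴·A².
lx = m⁻²·cd.
So lx⁻¹ = m²·cd⁻¹.
C = s·A.
So C² = s²·A².
Combining: V⁻¹·T⁻²·lx⁻¹·C²·s² = (kg⁻¹·m⁻²·s³·A) · (kg⁻²·s⁴·A²) · (m²·cd⁻¹) · (s²·A²) · s² = kg⁻³·s¹¹·A⁵·cd⁻¹.

kg⁻³·s¹¹·A⁵·cd⁻¹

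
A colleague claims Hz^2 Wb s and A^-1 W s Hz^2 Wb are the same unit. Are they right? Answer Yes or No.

No

Left side:
  Hz = 1/s = s⁻¹ (frequency is cycles per second).
  So Hz² = s⁻².
  Wb = V·s (flux: a volt is a weber per second),
      = kg·m²·s⁻²·A⁻¹.
  Combining: Hz²·Wb·s = s⁻² · (kg·m²·s⁻²·A⁻¹) · s = kg·m²·s⁻³·A⁻¹.
Right side:
  W = J/s (power = energy per time),
      = kg·m²·s⁻³.
  Hz = 1/s = s⁻¹ (frequency is cycles per second).
  So Hz² = s⁻².
  Wb = V·s (flux: a volt is a weber per second),
      = kg·m²·s⁻²·A⁻¹.
  Combining: A⁻¹·W·s·Hz²·Wb = A⁻¹ · (kg·m²·s⁻³) · s · s⁻² · (kg·m²·s⁻²·A⁻¹) = kg²·m⁴·s⁻⁶·A⁻².
Left is kg·m²·s⁻³·A⁻¹; right is kg²·m⁴·s⁻⁶·A⁻² — different.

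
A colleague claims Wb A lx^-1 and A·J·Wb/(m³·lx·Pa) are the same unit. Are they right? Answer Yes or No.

Yes

Left side:
  Wb = kg·m²·s⁻²·A⁻¹.
  lx = m⁻²·cd.
  So lx⁻¹ = m²·cd⁻¹.
  Combining: Wb·A·lx⁻¹ = (kg·m²·s⁻²·A⁻¹) · A · (m²·cd⁻¹) = kg·m⁴·s⁻²·cd⁻¹.
Right side:
  lx = lm/m² (illuminance = luminous flux per area),
      = m⁻²·cd.
  So lx⁻¹ = m²·cd⁻¹.
  Pa = N/m² (pressure = force per area),
      = kg·m⁻¹·s⁻².
  So Pa⁻¹ = kg⁻¹·m·s².
  J = N·m (work = force × distance),
      = kg·m²·s⁻².
  Wb = V·s (flux: a volt is a weber per second),
      = kg·m²·s⁻²·A⁻¹.
  Combining: m⁻³·lx⁻¹·A·Pa⁻¹·J·Wb = m⁻³ · (m²·cd⁻¹) · A · (kg⁻¹·m·s²) · (kg·m²·s⁻²) · (kg·m²·s⁻²·A⁻¹) = kg·m⁴·s⁻²·cd⁻¹.
Both reduce to kg·m⁴·s⁻²·cd⁻¹.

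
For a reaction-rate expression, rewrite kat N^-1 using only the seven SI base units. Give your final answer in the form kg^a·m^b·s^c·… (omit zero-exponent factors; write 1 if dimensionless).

kg⁻¹·m⁻¹·s·mol

kat = mol/s = s⁻¹·mol (catalytic activity).
N = kg·m/s² = kg·m·s⁻² (force = mass × acceleration).
So N⁻¹ = kg⁻¹·m⁻¹·s².
Combining: kat·N⁻¹ = (s⁻¹·mol) · (kg⁻¹·m⁻¹·s²) = kg⁻¹·m⁻¹·s·mol.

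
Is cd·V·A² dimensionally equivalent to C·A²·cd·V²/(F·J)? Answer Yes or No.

No

Left side:
  V = W/A (potential = power per current),
      = kg·m²·s⁻³·A⁻¹.
  Combining: cd·V·A² = cd · (kg·m²·s⁻³·A⁻¹) · A² = kg·m²·s⁻³·A·cd.
Right side:
  C = s·A.
  F = kg⁻¹·m⁻²·s⁴·A².
  So F⁻¹ = kg·m²·s⁻⁴·A⁻².
  V = kg·m²·s⁻³·A⁻¹.
  So V² = kg²·m⁴·s⁻⁶·A⁻².
  J = kg·m²·s⁻².
  So J⁻¹ = kg⁻¹·m⁻²·s².
  Combining: C·F⁻¹·A²·cd·V²·J⁻¹ = (s·A) · (kg·m²·s⁻⁴·A⁻²) · A² · cd · (kg²·m⁴·s⁻⁶·A⁻²) · (kg⁻¹·m⁻²·s²) = kg²·m⁴·s⁻⁷·A⁻¹·cd.
Left is kg·m²·s⁻³·A·cd; right is kg²·m⁴·s⁻⁷·A⁻¹·cd — different.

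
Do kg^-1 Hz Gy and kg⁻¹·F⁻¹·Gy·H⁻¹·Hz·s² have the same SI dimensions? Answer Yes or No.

Yes

Left side:
  Hz = s⁻¹.
  Gy = m²·s⁻².
  Combining: kg⁻¹·Hz·Gy = kg⁻¹ · s⁻¹ · (m²·s⁻²) = kg⁻¹·m²·s⁻³.
Right side:
  F = kg⁻¹·m⁻²·s⁴·A².
  So F⁻¹ = kg·m²·s⁻⁴·A⁻².
  Gy = m²·s⁻².
  H = kg·m²·s⁻²·A⁻².
  So H⁻¹ = kg⁻¹·m⁻²·s²·A².
  Hz = s⁻¹.
  Combining: kg⁻¹·F⁻¹·Gy·H⁻¹·Hz·s² = kg⁻¹ · (kg·m²·s⁻⁴·A⁻²) · (m²·s⁻²) · (kg⁻¹·m⁻²·s²·A²) · s⁻¹ · s² = kg⁻¹·m²·s⁻³.
Both reduce to kg⁻¹·m²·s⁻³.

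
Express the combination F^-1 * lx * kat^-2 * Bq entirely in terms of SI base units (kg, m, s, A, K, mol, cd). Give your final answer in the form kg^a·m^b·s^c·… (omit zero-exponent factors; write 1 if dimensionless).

kg·s⁻³·A⁻²·mol⁻²·cd

F = C/V (capacitance = charge per voltage),
    = A·s/(kg·m²·s⁻³·A⁻¹) (substituting C and V),
    = kg⁻¹·m⁻²·s⁴·A².
So F⁻¹ = kg·m²·s⁻⁴·A⁻².
lx = lm/m² (illuminance = luminous flux per area),
    = m⁻²·cd.
kat = mol/s = s⁻¹·mol (catalytic activity).
So kat⁻² = s²·mol⁻².
Bq = 1/s = s⁻¹ (activity is decays per second).
Combining: F⁻¹·lx·kat⁻²·Bq = (kg·m²·s⁻⁴·A⁻²) · (m⁻²·cd) · (s²·mol⁻²) · s⁻¹ = kg·s⁻³·A⁻²·mol⁻²·cd.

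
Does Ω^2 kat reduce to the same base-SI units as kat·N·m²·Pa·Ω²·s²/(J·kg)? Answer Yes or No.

Left side:
  Ω = V/A (resistance = voltage per current),
      = kg·m²·s⁻³·A⁻².
  So Ω² = kg²·m⁴·s⁻⁶·A⁻⁴.
  kat = mol/s = s⁻¹·mol (catalytic activity).
  Combining: Ω²·kat = (kg²·m⁴·s⁻⁶·A⁻⁴) · (s⁻¹·mol) = kg²·m⁴·s⁻⁷·A⁻⁴·mol.
Right side:
  kat = s⁻¹·mol.
  N = kg·m·s⁻².
  Pa = kg·m⁻¹·s⁻².
  J = kg·m²·s⁻².
  So J⁻¹ = kg⁻¹·m⁻²·s².
  Ω = kg·m²·s⁻³·A⁻².
  So Ω² = kg²·m⁴·s⁻⁶·A⁻⁴.
  Combining: kat·N·m²·Pa·J⁻¹·kg⁻¹·Ω²·s² = (s⁻¹·mol) · (kg·m·s⁻²) · m² · (kg·m⁻¹·s⁻²) · (kg⁻¹·m⁻²·s²) · kg⁻¹ · (kg²·m⁴·s⁻⁶·A⁻⁴) · s² = kg²·m⁴·s⁻⁷·A⁻⁴·mol.
Both reduce to kg²·m⁴·s⁻⁷·A⁻⁴·mol.

Yes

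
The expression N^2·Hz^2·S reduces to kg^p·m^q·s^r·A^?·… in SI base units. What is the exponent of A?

N = kg·m/s² = kg·m·s⁻² (force = mass × acceleration).
So N² = kg²·m²·s⁻⁴.
Hz = 1/s = s⁻¹ (frequency is cycles per second).
So Hz² = s⁻².
S = 1/Ω (conductance is reciprocal resistance),
    = kg⁻¹·m⁻²·s³·A².
Combining: N²·Hz²·S = (kg²·m²·s⁻⁴) · s⁻² · (kg⁻¹·m⁻²·s³·A²) = kg·s⁻³·A².
The exponent of A is 2.

2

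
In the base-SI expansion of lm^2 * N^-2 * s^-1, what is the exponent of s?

lm = cd.
So lm² = cd².
N = kg·m·s⁻².
So N⁻² = kg⁻²·m⁻²·s⁴.
Combining: lm²·N⁻²·s⁻¹ = cd² · (kg⁻²·m⁻²·s⁴) · s⁻¹ = kg⁻²·m⁻²·s³·cd².
The exponent of s is 3.

3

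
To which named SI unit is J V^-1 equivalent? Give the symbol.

C

J = kg·m²·s⁻².
V = kg·m²·s⁻³·A⁻¹.
So V⁻¹ = kg⁻¹·m⁻²·s³·A.
Combining: J·V⁻¹ = (kg·m²·s⁻²) · (kg⁻¹·m⁻²·s³·A) = s·A.
s·A is the base-SI form of the coulomb.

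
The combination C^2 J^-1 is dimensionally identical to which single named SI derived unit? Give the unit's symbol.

F

C = A·s = s·A (charge = current × time).
So C² = s²·A².
J = N·m (work = force × distance),
    = kg·m²·s⁻².
So J⁻¹ = kg⁻¹·m⁻²·s².
Combining: C²·J⁻¹ = (s²·A²) · (kg⁻¹·m⁻²·s²) = kg⁻¹·m⁻²·s⁴·A².
kg⁻¹·m⁻²·s⁴·A² is the base-SI form of the farad.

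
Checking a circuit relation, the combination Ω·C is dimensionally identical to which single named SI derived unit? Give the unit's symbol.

Wb

Ω = kg·m²·s⁻³·A⁻².
C = s·A.
Combining: Ω·C = (kg·m²·s⁻³·A⁻²) · (s·A) = kg·m²·s⁻²·A⁻¹.
kg·m²·s⁻²·A⁻¹ is the base-SI form of the weber.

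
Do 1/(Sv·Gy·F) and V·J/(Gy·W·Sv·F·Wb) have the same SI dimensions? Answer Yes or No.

Left side:
  Sv = J/kg (equivalent dose = energy per mass),
      = m²·s⁻².
  So Sv⁻¹ = m⁻²·s².
  Gy = J/kg (absorbed dose = energy per mass),
      = m²·s⁻².
  So Gy⁻¹ = m⁻²·s².
  F = C/V (capacitance = charge per voltage),
      = A·s/(kg·m²·s⁻³·A⁻¹) (substituting C and V),
      = kg⁻¹·m⁻²·s⁴·A².
  So F⁻¹ = kg·m²·s⁻⁴·A⁻².
  Combining: Sv⁻¹·Gy⁻¹·F⁻¹ = (m⁻²·s²) · (m⁻²·s²) · (kg·m²·s⁻⁴·A⁻²) = kg·m⁻²·A⁻².
Right side:
  Gy = m²·s⁻².
  So Gy⁻¹ = m⁻²·s².
  W = kg·m²·s⁻³.
  So W⁻¹ = kg⁻¹·m⁻²·s³.
  Sv = m²·s⁻².
  So Sv⁻¹ = m⁻²·s².
  F = kg⁻¹·m⁻²·s⁴·A².
  So F⁻¹ = kg·m²·s⁻⁴·A⁻².
  V = kg·m²·s⁻³·A⁻¹.
  Wb = kg·m²·s⁻²·A⁻¹.
  So Wb⁻¹ = kg⁻¹·m⁻²·s²·A.
  J = kg·m²·s⁻².
  Combining: Gy⁻¹·W⁻¹·Sv⁻¹·F⁻¹·V·Wb⁻¹·J = (m⁻²·s²) · (kg⁻¹·m⁻²·s³) · (m⁻²·s²) · (kg·m²·s⁻⁴·A⁻²) · (kg·m²·s⁻³·A⁻¹) · (kg⁻¹·m⁻²·s²·A) · (kg·m²·s⁻²) = kg·m⁻²·A⁻².
Both reduce to kg·m⁻²·A⁻².

Yes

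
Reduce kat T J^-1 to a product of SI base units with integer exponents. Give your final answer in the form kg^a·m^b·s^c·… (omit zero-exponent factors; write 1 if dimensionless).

kat = mol/s = s⁻¹·mol (catalytic activity).
T = Wb/m² (flux density = flux per area),
    = kg·s⁻²·A⁻¹.
J = N·m (work = force × distance),
    = kg·m²·s⁻².
So J⁻¹ = kg⁻¹·m⁻²·s².
Combining: kat·T·J⁻¹ = (s⁻¹·mol) · (kg·s⁻²·A⁻¹) · (kg⁻¹·m⁻²·s²) = m⁻²·s⁻¹·A⁻¹·mol.

m⁻²·s⁻¹·A⁻¹·mol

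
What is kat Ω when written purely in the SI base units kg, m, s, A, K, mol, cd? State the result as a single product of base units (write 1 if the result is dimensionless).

kat = mol/s = s⁻¹·mol (catalytic activity).
Ω = V/A (resistance = voltage per current),
    = kg·m²·s⁻³·A⁻².
Combining: kat·Ω = (s⁻¹·mol) · (kg·m²·s⁻³·A⁻²) = kg·m²·s⁻⁴·A⁻²·mol.

kg·m²·s⁻⁴·A⁻²·mol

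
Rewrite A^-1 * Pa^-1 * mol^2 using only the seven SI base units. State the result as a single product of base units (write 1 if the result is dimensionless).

kg⁻¹·m·s²·A⁻¹·mol²

Pa = kg·m⁻¹·s⁻².
So Pa⁻¹ = kg⁻¹·m·s².
Combining: A⁻¹·Pa⁻¹·mol² = A⁻¹ · (kg⁻¹·m·s²) · mol² = kg⁻¹·m·s²·A⁻¹·mol².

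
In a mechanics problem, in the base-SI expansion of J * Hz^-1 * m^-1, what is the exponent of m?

1

J = kg·m²·s⁻².
Hz = s⁻¹.
So Hz⁻¹ = s.
Combining: J·Hz⁻¹·m⁻¹ = (kg·m²·s⁻²) · s · m⁻¹ = kg·m·s⁻¹.
The exponent of m is 1.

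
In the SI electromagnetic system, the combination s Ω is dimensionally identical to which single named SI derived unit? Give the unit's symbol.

H

Ω = V/A (resistance = voltage per current),
    = kg·m²·s⁻³·A⁻².
Combining: s·Ω = s · (kg·m²·s⁻³·A⁻²) = kg·m²·s⁻²·A⁻².
kg·m²·s⁻²·A⁻² is the base-SI form of the henry.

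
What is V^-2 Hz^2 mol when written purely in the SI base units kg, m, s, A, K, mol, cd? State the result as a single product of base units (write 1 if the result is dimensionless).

V = W/A (potential = power per current),
    = kg·m²·s⁻³·A⁻¹.
So V⁻² = kg⁻²·m⁻⁴·s⁶·A².
Hz = 1/s = s⁻¹ (frequency is cycles per second).
So Hz² = s⁻².
Combining: V⁻²·Hz²·mol = (kg⁻²·m⁻⁴·s⁶·A²) · s⁻² · mol = kg⁻²·m⁻⁴·s⁴·A²·mol.

kg⁻²·m⁻⁴·s⁴·A²·mol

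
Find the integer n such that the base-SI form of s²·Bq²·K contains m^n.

0

Bq = 1/s = s⁻¹ (activity is decays per second).
So Bq² = s⁻².
Combining: s²·Bq²·K = s² · s⁻² · K = K.
The exponent of m is 0.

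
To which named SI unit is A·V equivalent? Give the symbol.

V = kg·m²·s⁻³·A⁻¹.
Combining: A·V = A · (kg·m²·s⁻³·A⁻¹) = kg·m²·s⁻³.
kg·m²·s⁻³ is the base-SI form of the watt.

W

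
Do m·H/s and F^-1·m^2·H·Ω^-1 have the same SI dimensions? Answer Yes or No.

No

Left side:
  H = Wb/A (inductance = flux per current),
      = kg·m²·s⁻²·A⁻².
  Combining: m·s⁻¹·H = m · s⁻¹ · (kg·m²·s⁻²·A⁻²) = kg·m³·s⁻³·A⁻².
Right side:
  F = kg⁻¹·m⁻²·s⁴·A².
  So F⁻¹ = kg·m²·s⁻⁴·A⁻².
  H = kg·m²·s⁻²·A⁻².
  Ω = kg·m²·s⁻³·A⁻².
  So Ω⁻¹ = kg⁻¹·m⁻²·s³·A².
  Combining: F⁻¹·m²·H·Ω⁻¹ = (kg·m²·s⁻⁴·A⁻²) · m² · (kg·m²·s⁻²·A⁻²) · (kg⁻¹·m⁻²·s³·A²) = kg·m⁴·s⁻³·A⁻².
Left is kg·m³·s⁻³·A⁻²; right is kg·m⁴·s⁻³·A⁻² — different.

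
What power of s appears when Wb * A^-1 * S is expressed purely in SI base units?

Wb = kg·m²·s⁻²·A⁻¹.
S = kg⁻¹·m⁻²·s³·A².
Combining: Wb·A⁻¹·S = (kg·m²·s⁻²·A⁻¹) · A⁻¹ · (kg⁻¹·m⁻²·s³·A²) = s.
The exponent of s is 1.

1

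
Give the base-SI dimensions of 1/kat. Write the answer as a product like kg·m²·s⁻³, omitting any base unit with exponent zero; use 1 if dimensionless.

s·mol⁻¹

kat = mol/s = s⁻¹·mol (catalytic activity).
So kat⁻¹ = s·mol⁻¹.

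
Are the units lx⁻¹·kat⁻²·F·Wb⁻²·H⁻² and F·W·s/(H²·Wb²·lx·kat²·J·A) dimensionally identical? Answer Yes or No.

Left side:
  lx = m⁻²·cd.
  So lx⁻¹ = m²·cd⁻¹.
  kat = s⁻¹·mol.
  So kat⁻² = s²·mol⁻².
  F = kg⁻¹·m⁻²·s⁴·A².
  Wb = kg·m²·s⁻²·A⁻¹.
  So Wb⁻² = kg⁻²·m⁻⁴·s⁴·A².
  H = kg·m²·s⁻²·A⁻².
  So H⁻² = kg⁻²·m⁻⁴·s⁴·A⁴.
  Combining: lx⁻¹·kat⁻²·F·Wb⁻²·H⁻² = (m²·cd⁻¹) · (s²·mol⁻²) · (kg⁻¹·m⁻²·s⁴·A²) · (kg⁻²·m⁻⁴·s⁴·A²) · (kg⁻²·m⁻⁴·s⁴·A⁴) = kg⁻⁵·m⁻⁸·s¹⁴·A⁸·mol⁻²·cd⁻¹.
Right side:
  H = kg·m²·s⁻²·A⁻².
  So H⁻² = kg⁻²·m⁻⁴·s⁴·A⁴.
  Wb = kg·m²·s⁻²·A⁻¹.
  So Wb⁻² = kg⁻²·m⁻⁴·s⁴·A².
  F = kg⁻¹·m⁻²·s⁴·A².
  W = kg·m²·s⁻³.
  lx = m⁻²·cd.
  So lx⁻¹ = m²·cd⁻¹.
  kat = s⁻¹·mol.
  So kat⁻² = s²·mol⁻².
  J = kg·m²·s⁻².
  So J⁻¹ = kg⁻¹·m⁻²·s².
  Combining: H⁻²·Wb⁻²·F·W·s·lx⁻¹·kat⁻²·J⁻¹·A⁻¹ = (kg⁻²·m⁻⁴·s⁴·A⁴) · (kg⁻²·m⁻⁴·s⁴·A²) · (kg⁻¹·m⁻²·s⁴·A²) · (kg·m²·s⁻³) · s · (m²·cd⁻¹) · (s²·mol⁻²) · (kg⁻¹·m⁻²·s²) · A⁻¹ = kg⁻⁵·m⁻⁸·s¹⁴·A⁷·mol⁻²·cd⁻¹.
Left is kg⁻⁵·m⁻⁸·s¹⁴·A⁸·mol⁻²·cd⁻¹; right is kg⁻⁵·m⁻⁸·s¹⁴·A⁷·mol⁻²·cd⁻¹ — different.

No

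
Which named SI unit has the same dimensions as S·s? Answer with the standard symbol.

S = kg⁻¹·m⁻²·s³·A².
Combining: S·s = (kg⁻¹·m⁻²·s³·A²) · s = kg⁻¹·m⁻²·s⁴·A².
kg⁻¹·m⁻²·s⁴·A² is the base-SI form of the farad.

F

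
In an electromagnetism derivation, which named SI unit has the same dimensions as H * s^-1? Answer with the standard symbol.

H = kg·m²·s⁻²·A⁻².
Combining: H·s⁻¹ = (kg·m²·s⁻²·A⁻²) · s⁻¹ = kg·m²·s⁻³·A⁻².
kg·m²·s⁻³·A⁻² is the base-SI form of the ohm.

Ω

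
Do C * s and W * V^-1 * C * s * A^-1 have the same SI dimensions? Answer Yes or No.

Yes

Left side:
  C = A·s = s·A (charge = current × time).
  Combining: C·s = (s·A) · s = s²·A.
Right side:
  W = kg·m²·s⁻³.
  V = kg·m²·s⁻³·A⁻¹.
  So V⁻¹ = kg⁻¹·m⁻²·s³·A.
  C = s·A.
  Combining: W·V⁻¹·C·s·A⁻¹ = (kg·m²·s⁻³) · (kg⁻¹·m⁻²·s³·A) · (s·A) · s · A⁻¹ = s²·A.
Both reduce to s²·A.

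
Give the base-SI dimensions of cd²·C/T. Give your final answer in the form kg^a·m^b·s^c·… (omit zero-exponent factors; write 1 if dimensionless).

kg⁻¹·s³·A²·cd²

T = Wb/m² (flux density = flux per area),
    = kg·s⁻²·A⁻¹.
So T⁻¹ = kg⁻¹·s²·A.
C = A·s = s·A (charge = current × time).
Combining: T⁻¹·cd²·C = (kg⁻¹·s²·A) · cd² · (s·A) = kg⁻¹·s³·A²·cd².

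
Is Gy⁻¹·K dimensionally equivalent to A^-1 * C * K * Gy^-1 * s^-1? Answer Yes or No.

Yes

Left side:
  Gy = J/kg (absorbed dose = energy per mass),
      = m²·s⁻².
  So Gy⁻¹ = m⁻²·s².
  Combining: Gy⁻¹·K = (m⁻²·s²) · K = m⁻²·s²·K.
Right side:
  C = s·A.
  Gy = m²·s⁻².
  So Gy⁻¹ = m⁻²·s².
  Combining: A⁻¹·C·K·Gy⁻¹·s⁻¹ = A⁻¹ · (s·A) · K · (m⁻²·s²) · s⁻¹ = m⁻²·s²·K.
Both reduce to m⁻²·s²·K.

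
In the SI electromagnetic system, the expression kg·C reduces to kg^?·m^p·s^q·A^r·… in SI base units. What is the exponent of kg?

1

C = A·s = s·A (charge = current × time).
Combining: kg·C = kg · (s·A) = kg·s·A.
The exponent of kg is 1.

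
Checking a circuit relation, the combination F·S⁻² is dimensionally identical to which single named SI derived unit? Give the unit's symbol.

F = C/V (capacitance = charge per voltage),
    = A·s/(kg·m²·s⁻³·A⁻¹) (substituting C and V),
    = kg⁻¹·m⁻²·s⁴·A².
S = 1/Ω (conductance is reciprocal resistance),
    = kg⁻¹·m⁻²·s³·A².
So S⁻² = kg²·m⁴·s⁻⁶·A⁻⁴.
Combining: F·S⁻² = (kg⁻¹·m⁻²·s⁴·A²) · (kg²·m⁴·s⁻⁶·A⁻⁴) = kg·m²·s⁻²·A⁻².
kg·m²·s⁻²·A⁻² is the base-SI form of the henry.

H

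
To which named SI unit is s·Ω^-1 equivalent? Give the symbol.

Ω = V/A (resistance = voltage per current),
    = kg·m²·s⁻³·A⁻².
So Ω⁻¹ = kg⁻¹·m⁻²·s³·A².
Combining: s·Ω⁻¹ = s · (kg⁻¹·m⁻²·s³·A²) = kg⁻¹·m⁻²·s⁴·A².
kg⁻¹·m⁻²·s⁴·A² is the base-SI form of the farad.

F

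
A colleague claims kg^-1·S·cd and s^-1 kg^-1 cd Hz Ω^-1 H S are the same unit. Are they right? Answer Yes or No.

No

Left side:
  S = kg⁻¹·m⁻²·s³·A².
  Combining: kg⁻¹·S·cd = kg⁻¹ · (kg⁻¹·m⁻²·s³·A²) · cd = kg⁻²·m⁻²·s³·A²·cd.
Right side:
  Hz = s⁻¹.
  Ω = kg·m²·s⁻³·A⁻².
  So Ω⁻¹ = kg⁻¹·m⁻²·s³·A².
  H = kg·m²·s⁻²·A⁻².
  S = kg⁻¹·m⁻²·s³·A².
  Combining: s⁻¹·kg⁻¹·cd·Hz·Ω⁻¹·H·S = s⁻¹ · kg⁻¹ · cd · s⁻¹ · (kg⁻¹·m⁻²·s³·A²) · (kg·m²·s⁻²·A⁻²) · (kg⁻¹·m⁻²·s³·A²) = kg⁻²·m⁻²·s²·A²·cd.
Left is kg⁻²·m⁻²·s³·A²·cd; right is kg⁻²·m⁻²·s²·A²·cd — different.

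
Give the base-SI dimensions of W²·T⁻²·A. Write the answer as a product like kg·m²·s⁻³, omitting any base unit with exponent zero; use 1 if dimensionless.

m⁴·s⁻²·A³

W = kg·m²·s⁻³.
So W² = kg²·m⁴·s⁻⁶.
T = kg·s⁻²·A⁻¹.
So T⁻² = kg⁻²·s⁴·A².
Combining: W²·T⁻²·A = (kg²·m⁴·s⁻⁶) · (kg⁻²·s⁴·A²) · A = m⁴·s⁻²·A³.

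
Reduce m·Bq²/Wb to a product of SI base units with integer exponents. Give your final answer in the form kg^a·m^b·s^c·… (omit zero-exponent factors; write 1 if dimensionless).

kg⁻¹·m⁻¹·A

Bq = 1/s = s⁻¹ (activity is decays per second).
So Bq² = s⁻².
Wb = V·s (flux: a volt is a weber per second),
    = kg·m²·s⁻²·A⁻¹.
So Wb⁻¹ = kg⁻¹·m⁻²·s²·A.
Combining: m·Bq²·Wb⁻¹ = m · s⁻² · (kg⁻¹·m⁻²·s²·A) = kg⁻¹·m⁻¹·A.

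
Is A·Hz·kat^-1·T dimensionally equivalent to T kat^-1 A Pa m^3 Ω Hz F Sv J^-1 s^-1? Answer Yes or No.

No

Left side:
  Hz = 1/s = s⁻¹ (frequency is cycles per second).
  kat = mol/s = s⁻¹·mol (catalytic activity).
  So kat⁻¹ = s·mol⁻¹.
  T = Wb/m² (flux density = flux per area),
      = kg·s⁻²·A⁻¹.
  Combining: A·Hz·kat⁻¹·T = A · s⁻¹ · (s·mol⁻¹) · (kg·s⁻²·A⁻¹) = kg·s⁻²·mol⁻¹.
Right side:
  T = Wb/m² (flux density = flux per area),
      = kg·s⁻²·A⁻¹.
  kat = mol/s = s⁻¹·mol (catalytic activity).
  So kat⁻¹ = s·mol⁻¹.
  Pa = N/m² (pressure = force per area),
      = kg·m⁻¹·s⁻².
  Ω = V/A (resistance = voltage per current),
      = kg·m²·s⁻³·A⁻².
  Hz = 1/s = s⁻¹ (frequency is cycles per second).
  F = C/V (capacitance = charge per voltage),
      = A·s/(kg·m²·s⁻³·A⁻¹) (substituting C and V),
      = kg⁻¹·m⁻²·s⁴·A².
  Sv = J/kg (equivalent dose = energy per mass),
      = m²·s⁻².
  J = N·m (work = force × distance),
      = kg·m²·s⁻².
  So J⁻¹ = kg⁻¹·m⁻²·s².
  Combining: T·kat⁻¹·A·Pa·m³·Ω·Hz·F·Sv·J⁻¹·s⁻¹ = (kg·s⁻²·A⁻¹) · (s·mol⁻¹) · A · (kg·m⁻¹·s⁻²) · m³ · (kg·m²·s⁻³·A⁻²) · s⁻¹ · (kg⁻¹·m⁻²·s⁴·A²) · (m²·s⁻²) · (kg⁻¹·m⁻²·s²) · s⁻¹ = kg·m²·s⁻⁴·mol⁻¹.
Left is kg·s⁻²·mol⁻¹; right is kg·m²·s⁻⁴·mol⁻¹ — different.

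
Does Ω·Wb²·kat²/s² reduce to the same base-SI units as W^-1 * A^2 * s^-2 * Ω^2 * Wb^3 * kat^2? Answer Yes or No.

Left side:
  Ω = kg·m²·s⁻³·A⁻².
  Wb = kg·m²·s⁻²·A⁻¹.
  So Wb² = kg²·m⁴·s⁻⁴·A⁻².
  kat = s⁻¹·mol.
  So kat² = s⁻²·mol².
  Combining: Ω·s⁻²·Wb²·kat² = (kg·m²·s⁻³·A⁻²) · s⁻² · (kg²·m⁴·s⁻⁴·A⁻²) · (s⁻²·mol²) = kg³·m⁶·s⁻¹¹·A⁻⁴·mol².
Right side:
  W = J/s (power = energy per time),
      = kg·m²·s⁻³.
  So W⁻¹ = kg⁻¹·m⁻²·s³.
  Ω = V/A (resistance = voltage per current),
      = kg·m²·s⁻³·A⁻².
  So Ω² = kg²·m⁴·s⁻⁶·A⁻⁴.
  Wb = V·s (flux: a volt is a weber per second),
      = kg·m²·s⁻²·A⁻¹.
  So Wb³ = kg³·m⁶·s⁻⁶·A⁻³.
  kat = mol/s = s⁻¹·mol (catalytic activity).
  So kat² = s⁻²·mol².
  Combining: W⁻¹·A²·s⁻²·Ω²·Wb³·kat² = (kg⁻¹·m⁻²·s³) · A² · s⁻² · (kg²·m⁴·s⁻⁶·A⁻⁴) · (kg³·m⁶·s⁻⁶·A⁻³) · (s⁻²·mol²) = kg⁴·m⁸·s⁻¹³·A⁻⁵·mol².
Left is kg³·m⁶·s⁻¹¹·A⁻⁴·mol²; right is kg⁴·m⁸·s⁻¹³·A⁻⁵·mol² — different.

No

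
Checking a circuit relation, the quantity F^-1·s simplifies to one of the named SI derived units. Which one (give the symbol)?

Ω

F = kg⁻¹·m⁻²·s⁴·A².
So F⁻¹ = kg·m²·s⁻⁴·A⁻².
Combining: F⁻¹·s = (kg·m²·s⁻⁴·A⁻²) · s = kg·m²·s⁻³·A⁻².
kg·m²·s⁻³·A⁻² is the base-SI form of the ohm.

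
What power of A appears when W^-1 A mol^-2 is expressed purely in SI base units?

W = J/s (power = energy per time),
    = kg·m²·s⁻³.
So W⁻¹ = kg⁻¹·m⁻²·s³.
Combining: W⁻¹·A·mol⁻² = (kg⁻¹·m⁻²·s³) · A · mol⁻² = kg⁻¹·m⁻²·s³·A·mol⁻².
The exponent of A is 1.

1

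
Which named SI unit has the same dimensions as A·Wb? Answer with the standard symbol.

J

Wb = V·s (flux: a volt is a weber per second),
    = kg·m²·s⁻²·A⁻¹.
Combining: A·Wb = A · (kg·m²·s⁻²·A⁻¹) = kg·m²·s⁻².
kg·m²·s⁻² is the base-SI form of the joule.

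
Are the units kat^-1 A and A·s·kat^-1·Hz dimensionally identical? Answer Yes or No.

Left side:
  kat = mol/s = s⁻¹·mol (catalytic activity).
  So kat⁻¹ = s·mol⁻¹.
  Combining: kat⁻¹·A = (s·mol⁻¹) · A = s·A·mol⁻¹.
Right side:
  kat = s⁻¹·mol.
  So kat⁻¹ = s·mol⁻¹.
  Hz = s⁻¹.
  Combining: A·s·kat⁻¹·Hz = A · s · (s·mol⁻¹) · s⁻¹ = s·A·mol⁻¹.
Both reduce to s·A·mol⁻¹.

Yes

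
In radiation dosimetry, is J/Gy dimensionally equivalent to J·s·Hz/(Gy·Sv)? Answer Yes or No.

Left side:
  Gy = m²·s⁻².
  So Gy⁻¹ = m⁻²·s².
  J = kg·m²·s⁻².
  Combining: Gy⁻¹·J = (m⁻²·s²) · (kg·m²·s⁻²) = kg.
Right side:
  J = kg·m²·s⁻².
  Gy = m²·s⁻².
  So Gy⁻¹ = m⁻²·s².
  Sv = m²·s⁻².
  So Sv⁻¹ = m⁻²·s².
  Hz = s⁻¹.
  Combining: J·s·Gy⁻¹·Sv⁻¹·Hz = (kg·m²·s⁻²) · s · (m⁻²·s²) · (m⁻²·s²) · s⁻¹ = kg·m⁻²·s².
Left is kg; right is kg·m⁻²·s² — different.

No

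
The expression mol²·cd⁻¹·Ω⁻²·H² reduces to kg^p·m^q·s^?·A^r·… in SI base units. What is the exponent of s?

Ω = kg·m²·s⁻³·A⁻².
So Ω⁻² = kg⁻²·m⁻⁴·s⁶·A⁴.
H = kg·m²·s⁻²·A⁻².
So H² = kg²·m⁴·s⁻⁴·A⁻⁴.
Combining: mol²·cd⁻¹·Ω⁻²·H² = mol² · cd⁻¹ · (kg⁻²·m⁻⁴·s⁶·A⁴) · (kg²·m⁴·s⁻⁴·A⁻⁴) = s²·mol²·cd⁻¹.
The exponent of s is 2.

2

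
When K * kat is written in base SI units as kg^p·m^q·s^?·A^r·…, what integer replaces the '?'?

kat = s⁻¹·mol.
Combining: K·kat = K · (s⁻¹·mol) = s⁻¹·K·mol.
The exponent of s is -1.

-1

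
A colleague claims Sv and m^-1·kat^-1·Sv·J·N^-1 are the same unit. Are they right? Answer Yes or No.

No

Left side:
  Sv = J/kg (equivalent dose = energy per mass),
      = m²·s⁻².
Right side:
  kat = mol/s = s⁻¹·mol (catalytic activity).
  So kat⁻¹ = s·mol⁻¹.
  Sv = J/kg (equivalent dose = energy per mass),
      = m²·s⁻².
  J = N·m (work = force × distance),
      = kg·m²·s⁻².
  N = kg·m/s² = kg·m·s⁻² (force = mass × acceleration).
  So N⁻¹ = kg⁻¹·m⁻¹·s².
  Combining: m⁻¹·kat⁻¹·Sv·J·N⁻¹ = m⁻¹ · (s·mol⁻¹) · (m²·s⁻²) · (kg·m²·s⁻²) · (kg⁻¹·m⁻¹·s²) = m²·s⁻¹·mol⁻¹.
Left is m²·s⁻²; right is m²·s⁻¹·mol⁻¹ — different.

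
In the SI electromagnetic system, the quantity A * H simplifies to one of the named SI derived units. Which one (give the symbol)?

Wb

H = Wb/A (inductance = flux per current),
    = kg·m²·s⁻²·A⁻².
Combining: A·H = A · (kg·m²·s⁻²·A⁻²) = kg·m²·s⁻²·A⁻¹.
kg·m²·s⁻²·A⁻¹ is the base-SI form of the weber.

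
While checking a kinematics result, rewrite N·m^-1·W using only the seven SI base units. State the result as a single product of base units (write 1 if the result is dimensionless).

kg²·m²·s⁻⁵

N = kg·m·s⁻².
W = kg·m²·s⁻³.
Combining: N·m⁻¹·W = (kg·m·s⁻²) · m⁻¹ · (kg·m²·s⁻³) = kg²·m²·s⁻⁵.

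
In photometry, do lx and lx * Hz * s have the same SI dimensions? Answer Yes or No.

Yes

Left side:
  lx = m⁻²·cd.
Right side:
  lx = lm/m² (illuminance = luminous flux per area),
      = m⁻²·cd.
  Hz = 1/s = s⁻¹ (frequency is cycles per second).
  Combining: lx·Hz·s = (m⁻²·cd) · s⁻¹ · s = m⁻²·cd.
Both reduce to m⁻²·cd.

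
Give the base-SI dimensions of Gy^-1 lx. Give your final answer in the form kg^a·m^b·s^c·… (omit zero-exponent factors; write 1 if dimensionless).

Gy = J/kg (absorbed dose = energy per mass),
    = m²·s⁻².
So Gy⁻¹ = m⁻²·s².
lx = lm/m² (illuminance = luminous flux per area),
    = m⁻²·cd.
Combining: Gy⁻¹·lx = (m⁻²·s²) · (m⁻²·cd) = m⁻⁴·s²·cd.

m⁻⁴·s²·cd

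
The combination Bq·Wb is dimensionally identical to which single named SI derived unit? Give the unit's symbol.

Bq = 1/s = s⁻¹ (activity is decays per second).
Wb = V·s (flux: a volt is a weber per second),
    = kg·m²·s⁻²·A⁻¹.
Combining: Bq·Wb = s⁻¹ · (kg·m²·s⁻²·A⁻¹) = kg·m²·s⁻³·A⁻¹.
kg·m²·s⁻³·A⁻¹ is the base-SI form of the volt.

V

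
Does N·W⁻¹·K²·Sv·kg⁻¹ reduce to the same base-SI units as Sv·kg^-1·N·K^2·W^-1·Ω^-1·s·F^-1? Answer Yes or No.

Yes

Left side:
  N = kg·m·s⁻².
  W = kg·m²·s⁻³.
  So W⁻¹ = kg⁻¹·m⁻²·s³.
  Sv = m²·s⁻².
  Combining: N·W⁻¹·K²·Sv·kg⁻¹ = (kg·m·s⁻²) · (kg⁻¹·m⁻²·s³) · K² · (m²·s⁻²) · kg⁻¹ = kg⁻¹·m·s⁻¹·K².
Right side:
  Sv = J/kg (equivalent dose = energy per mass),
      = m²·s⁻².
  N = kg·m/s² = kg·m·s⁻² (force = mass × acceleration).
  W = J/s (power = energy per time),
      = kg·m²·s⁻³.
  So W⁻¹ = kg⁻¹·m⁻²·s³.
  Ω = V/A (resistance = voltage per current),
      = kg·m²·s⁻³·A⁻².
  So Ω⁻¹ = kg⁻¹·m⁻²·s³·A².
  F = C/V (capacitance = charge per voltage),
      = A·s/(kg·m²·s⁻³·A⁻¹) (substituting C and V),
      = kg⁻¹·m⁻²·s⁴·A².
  So F⁻¹ = kg·m²·s⁻⁴·A⁻².
  Combining: Sv·kg⁻¹·N·K²·W⁻¹·Ω⁻¹·s·F⁻¹ = (m²·s⁻²) · kg⁻¹ · (kg·m·s⁻²) · K² · (kg⁻¹·m⁻²·s³) · (kg⁻¹·m⁻²·s³·A²) · s · (kg·m²·s⁻⁴·A⁻²) = kg⁻¹·m·s⁻¹·K².
Both reduce to kg⁻¹·m·s⁻¹·K².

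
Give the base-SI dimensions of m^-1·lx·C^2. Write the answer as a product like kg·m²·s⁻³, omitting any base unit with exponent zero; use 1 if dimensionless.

m⁻³·s²·A²·cd

lx = m⁻²·cd.
C = s·A.
So C² = s²·A².
Combining: m⁻¹·lx·C² = m⁻¹ · (m⁻²·cd) · (s²·A²) = m⁻³·s²·A²·cd.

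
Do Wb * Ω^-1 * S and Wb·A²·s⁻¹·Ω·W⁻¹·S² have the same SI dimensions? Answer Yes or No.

No

Left side:
  Wb = V·s (flux: a volt is a weber per second),
      = kg·m²·s⁻²·A⁻¹.
  Ω = V/A (resistance = voltage per current),
      = kg·m²·s⁻³·A⁻².
  So Ω⁻¹ = kg⁻¹·m⁻²·s³·A².
  S = 1/Ω (conductance is reciprocal resistance),
      = kg⁻¹·m⁻²·s³·A².
  Combining: Wb·Ω⁻¹·S = (kg·m²·s⁻²·A⁻¹) · (kg⁻¹·m⁻²·s³·A²) · (kg⁻¹·m⁻²·s³·A²) = kg⁻¹·m⁻²·s⁴·A³.
Right side:
  Wb = kg·m²·s⁻²·A⁻¹.
  Ω = kg·m²·s⁻³·A⁻².
  W = kg·m²·s⁻³.
  So W⁻¹ = kg⁻¹·m⁻²·s³.
  S = kg⁻¹·m⁻²·s³·A².
  So S² = kg⁻²·m⁻⁴·s⁶·A⁴.
  Combining: Wb·A²·s⁻¹·Ω·W⁻¹·S² = (kg·m²·s⁻²·A⁻¹) · A² · s⁻¹ · (kg·m²·s⁻³·A⁻²) · (kg⁻¹·m⁻²·s³) · (kg⁻²·m⁻⁴·s⁶·A⁴) = kg⁻¹·m⁻²·s³·A³.
Left is kg⁻¹·m⁻²·s⁴·A³; right is kg⁻¹·m⁻²·s³·A³ — different.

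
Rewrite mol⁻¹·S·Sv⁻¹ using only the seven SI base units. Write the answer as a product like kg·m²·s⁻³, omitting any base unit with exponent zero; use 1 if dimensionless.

S = kg⁻¹·m⁻²·s³·A².
Sv = m²·s⁻².
So Sv⁻¹ = m⁻²·s².
Combining: mol⁻¹·S·Sv⁻¹ = mol⁻¹ · (kg⁻¹·m⁻²·s³·A²) · (m⁻²·s²) = kg⁻¹·m⁻⁴·s⁵·A²·mol⁻¹.

kg⁻¹·m⁻⁴·s⁵·A²·mol⁻¹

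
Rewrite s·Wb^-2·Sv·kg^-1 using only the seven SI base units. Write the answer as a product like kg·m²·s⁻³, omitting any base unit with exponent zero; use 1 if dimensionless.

kg⁻³·m⁻²·s³·A²

Wb = V·s (flux: a volt is a weber per second),
    = kg·m²·s⁻²·A⁻¹.
So Wb⁻² = kg⁻²·m⁻⁴·s⁴·A².
Sv = J/kg (equivalent dose = energy per mass),
    = m²·s⁻².
Combining: s·Wb⁻²·Sv·kg⁻¹ = s · (kg⁻²·m⁻⁴·s⁴·A²) · (m²·s⁻²) · kg⁻¹ = kg⁻³·m⁻²·s³·A².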